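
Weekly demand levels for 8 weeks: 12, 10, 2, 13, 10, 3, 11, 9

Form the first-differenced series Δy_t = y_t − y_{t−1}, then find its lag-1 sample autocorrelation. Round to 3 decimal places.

First differences Δy: -2, -8, 11, -3, -7, 8, -2
Mean of differences = -0.4286
Numerator Σ(Δy_t−Δȳ)(Δy_{t+1}−Δȳ) = -155.7551
Denominator Σ(Δy_t−Δȳ)² = 313.7143
r_1(Δy) = -155.7551 / 313.7143 = -0.496

-0.496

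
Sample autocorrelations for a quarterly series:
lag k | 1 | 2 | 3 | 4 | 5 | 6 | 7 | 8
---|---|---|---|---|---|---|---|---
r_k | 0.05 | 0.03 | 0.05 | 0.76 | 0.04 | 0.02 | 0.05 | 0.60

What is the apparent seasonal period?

4

The largest autocorrelation is r_4 = 0.76, with a weaker echo at lag 8 (0.60); the remaining lags stay at or below 0.05.
The dominant spike at lag 4 indicates a seasonal period of 4.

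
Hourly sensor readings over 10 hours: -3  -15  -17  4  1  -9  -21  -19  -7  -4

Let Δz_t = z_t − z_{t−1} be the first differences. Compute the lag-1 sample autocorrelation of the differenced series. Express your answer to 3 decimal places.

First differences Δz: -12, -2, 21, -3, -10, -12, 2, 12, 3
Mean of differences = -0.1111
Numerator Σ(Δz_t−Δz̄)(Δz_{t+1}−Δz̄) = 105.8765
Denominator Σ(Δz_t−Δz̄)² = 998.8889
r_1(Δz) = 105.8765 / 998.8889 = 0.106

0.106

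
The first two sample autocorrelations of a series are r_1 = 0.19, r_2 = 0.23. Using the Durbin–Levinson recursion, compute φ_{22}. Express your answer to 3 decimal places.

0.201

φ_{22} = (r_2 − r_1²) / (1 − r_1²)
r_1² = (0.19)² = 0.0361
Numerator = 0.23 − 0.0361 = 0.1939; denominator = 1 − 0.0361 = 0.9639
φ_{22} = 0.1939 / 0.9639 = 0.201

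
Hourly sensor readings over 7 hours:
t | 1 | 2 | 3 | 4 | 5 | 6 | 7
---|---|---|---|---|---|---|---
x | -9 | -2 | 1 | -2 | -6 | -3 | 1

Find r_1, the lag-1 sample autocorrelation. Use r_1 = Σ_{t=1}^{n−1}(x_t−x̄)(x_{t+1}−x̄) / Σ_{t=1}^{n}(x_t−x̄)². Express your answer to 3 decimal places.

Mean x̄ = (-9 − 2 + 1 − 2 − 6 − 3 + 1)/7 = -2.8571
Numerator Σ_{t=1}^{6}(x_t−x̄)(x_{t+1}−x̄) = -1.4490
Denominator Σ(x_t−x̄)² = 78.8571
r_1 = -1.4490 / 78.8571 = -0.018

-0.018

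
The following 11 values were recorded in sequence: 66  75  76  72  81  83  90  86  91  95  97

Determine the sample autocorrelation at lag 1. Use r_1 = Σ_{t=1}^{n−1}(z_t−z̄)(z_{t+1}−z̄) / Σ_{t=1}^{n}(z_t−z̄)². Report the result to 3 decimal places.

0.607

Mean z̄ = (66 + 75 + 76 + 72 + 81 + 83 + 90 + 86 + 91 + 95 + 97)/11 = 82.9091
Numerator Σ_{t=1}^{10}(z_t−z̄)(z_{t+1}−z̄) = 600.1736
Denominator Σ(z_t−z̄)² = 988.9091
r_1 = 600.1736 / 988.9091 = 0.607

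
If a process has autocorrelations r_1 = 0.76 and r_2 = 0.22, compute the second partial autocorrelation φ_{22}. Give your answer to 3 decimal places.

φ_{22} = (r_2 − r_1²) / (1 − r_1²)
r_1² = (0.76)² = 0.5776
Numerator = 0.22 − 0.5776 = -0.3576; denominator = 1 − 0.5776 = 0.4224
φ_{22} = -0.3576 / 0.4224 = -0.847

-0.847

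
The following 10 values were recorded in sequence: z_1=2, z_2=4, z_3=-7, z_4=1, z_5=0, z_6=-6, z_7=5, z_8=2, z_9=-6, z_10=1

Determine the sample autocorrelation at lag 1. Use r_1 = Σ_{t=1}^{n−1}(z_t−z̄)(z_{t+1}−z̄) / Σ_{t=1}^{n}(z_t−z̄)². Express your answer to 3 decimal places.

-0.399

Mean z̄ = (2 + 4 − 7 + 1 + 0 − 6 + 5 + 2 − 6 + 1)/10 = -0.4000
Numerator Σ_{t=1}^{9}(z_t−z̄)(z_{t+1}−z̄) = -67.9600
Denominator Σ(z_t−z̄)² = 170.4000
r_1 = -67.9600 / 170.4000 = -0.399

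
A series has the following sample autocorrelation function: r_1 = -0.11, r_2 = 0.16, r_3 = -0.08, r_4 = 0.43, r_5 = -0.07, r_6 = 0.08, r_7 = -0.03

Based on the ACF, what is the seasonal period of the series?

The largest autocorrelation is r_4 = 0.43; the remaining lags stay at or below 0.16.
The dominant spike at lag 4 indicates a seasonal period of 4.

4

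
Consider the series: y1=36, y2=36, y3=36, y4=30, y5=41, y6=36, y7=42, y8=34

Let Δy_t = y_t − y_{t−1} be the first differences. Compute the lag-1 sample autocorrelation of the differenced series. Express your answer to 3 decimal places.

-0.701

First differences Δy: 0, 0, -6, 11, -5, 6, -8
Mean of differences = -0.2857
Numerator Σ(Δy_t−Δȳ)(Δy_{t+1}−Δȳ) = -197.3673
Denominator Σ(Δy_t−Δȳ)² = 281.4286
r_1(Δy) = -197.3673 / 281.4286 = -0.701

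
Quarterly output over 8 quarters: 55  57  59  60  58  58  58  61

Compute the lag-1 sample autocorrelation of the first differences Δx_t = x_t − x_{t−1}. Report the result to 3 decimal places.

0.143

First differences Δx: 2, 2, 1, -2, 0, 0, 3
Mean of differences = 0.8571
Numerator Σ(Δx_t−Δx̄)(Δx_{t+1}−Δx̄) = 2.4082
Denominator Σ(Δx_t−Δx̄)² = 16.8571
r_1(Δx) = 2.4082 / 16.8571 = 0.143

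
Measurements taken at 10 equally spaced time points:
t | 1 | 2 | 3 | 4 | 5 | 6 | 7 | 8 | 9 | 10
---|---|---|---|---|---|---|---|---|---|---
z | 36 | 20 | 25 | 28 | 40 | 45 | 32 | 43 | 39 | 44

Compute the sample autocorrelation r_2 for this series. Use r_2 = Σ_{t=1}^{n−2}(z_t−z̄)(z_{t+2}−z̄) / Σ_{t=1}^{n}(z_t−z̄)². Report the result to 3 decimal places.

Mean z̄ = (36 + 20 + 25 + 28 + 40 + 45 + 32 + 43 + 39 + 44)/10 = 35.2000
Numerator Σ_{t=1}^{8}(z_t−z̄)(z_{t+2}−z̄) = 99.3200
Denominator Σ(z_t−z̄)² = 669.6000
r_2 = 99.3200 / 669.6000 = 0.148

0.148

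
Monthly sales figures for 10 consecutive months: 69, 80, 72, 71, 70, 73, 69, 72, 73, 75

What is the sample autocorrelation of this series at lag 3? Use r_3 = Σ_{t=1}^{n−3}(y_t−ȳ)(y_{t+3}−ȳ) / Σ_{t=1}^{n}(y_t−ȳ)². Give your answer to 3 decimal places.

Mean ȳ = (69 + 80 + 72 + 71 + 70 + 73 + 69 + 72 + 73 + 75)/10 = 72.4000
Σ(y_t−ȳ)(y_{t+3}−ȳ) = (4.7600) + (-18.2400) + (-0.2400) + (4.7600) + (0.9600) + (0.3600) + (-8.8400) = -16.4800
Denominator Σ(y_t−ȳ)² = 96.4000
r_3 = -16.4800 / 96.4000 = -0.171

-0.171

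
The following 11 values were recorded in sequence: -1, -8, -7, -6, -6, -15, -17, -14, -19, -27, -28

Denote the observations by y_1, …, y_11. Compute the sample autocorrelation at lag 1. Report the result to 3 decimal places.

0.614

Mean ȳ = (-1 − 8 − 7 − 6 − 6 − 15 − 17 − 14 − 19 − 27 − 28)/11 = -13.4545
Numerator Σ_{t=1}^{10}(y_t−ȳ)(y_{t+1}−ȳ) = 477.8843
Denominator Σ(y_t−ȳ)² = 778.7273
r_1 = 477.8843 / 778.7273 = 0.614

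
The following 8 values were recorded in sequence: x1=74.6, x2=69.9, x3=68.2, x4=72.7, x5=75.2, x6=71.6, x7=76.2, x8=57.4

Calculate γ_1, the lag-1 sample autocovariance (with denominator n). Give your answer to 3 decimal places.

Mean x̄ = (74.6 + 69.9 + 68.2 + 72.7 + 75.2 + 71.6 + 76.2 + 57.4)/8 = 70.7250
Σ_{t=1}^{7}(x_t−x̄)(x_{t+1}−x̄) = -61.5106
γ_1 = -61.5106 / 8 = -7.689

-7.689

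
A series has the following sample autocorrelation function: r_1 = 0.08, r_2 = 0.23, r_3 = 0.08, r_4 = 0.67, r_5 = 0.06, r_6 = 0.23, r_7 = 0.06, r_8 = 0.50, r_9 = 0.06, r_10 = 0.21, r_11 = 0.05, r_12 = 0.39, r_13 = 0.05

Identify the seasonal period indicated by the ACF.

The largest autocorrelation is r_4 = 0.67, with weaker echoes at lags 8 (0.50) and 12 (0.39); the remaining lags stay at or below 0.23.
The dominant spike at lag 4 indicates a seasonal period of 4.

4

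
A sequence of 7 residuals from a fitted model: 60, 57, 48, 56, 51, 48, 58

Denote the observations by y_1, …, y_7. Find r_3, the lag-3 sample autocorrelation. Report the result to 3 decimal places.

0.322

Mean ȳ = (60 + 57 + 48 + 56 + 51 + 48 + 58)/7 = 54.0000
Deviations from mean: 6.0000, 3.0000, -6.0000, 2.0000, -3.0000, -6.0000, 4.0000
Numerator Σ_{t=1}^{4}(y_t−ȳ)(y_{t+3}−ȳ) = 47.0000
Denominator Σ(y_t−ȳ)² = 146.0000
r_3 = 47.0000 / 146.0000 = 0.322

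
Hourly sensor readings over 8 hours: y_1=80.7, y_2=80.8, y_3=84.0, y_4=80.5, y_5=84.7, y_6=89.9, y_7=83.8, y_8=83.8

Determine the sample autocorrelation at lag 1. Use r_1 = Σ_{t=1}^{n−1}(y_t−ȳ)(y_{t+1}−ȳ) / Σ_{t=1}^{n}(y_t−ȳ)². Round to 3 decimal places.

0.160

Mean ȳ = (80.7 + 80.8 + 84.0 + 80.5 + 84.7 + 89.9 + 83.8 + 83.8)/8 = 83.5250
Σ(y_t−ȳ)(y_{t+1}−ȳ) = (7.6981) + (-1.2944) + (-1.4369) + (-3.5544) + (7.4906) + (1.7531) + (0.0756) = 10.7319
Denominator Σ(y_t−ȳ)² = 66.9550
r_1 = 10.7319 / 66.9550 = 0.160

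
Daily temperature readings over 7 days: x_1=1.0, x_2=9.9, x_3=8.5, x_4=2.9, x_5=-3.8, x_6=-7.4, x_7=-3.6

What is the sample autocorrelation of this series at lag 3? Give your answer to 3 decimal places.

Mean x̄ = (1.0 + 9.9 + 8.5 + 2.9 − 3.8 − 7.4 − 3.6)/7 = 1.0714
Σ(x_t−x̄)(x_{t+3}−x̄) = (-0.1306) + (-43.0078) + (-62.9306) + (-8.5420) = -114.6110
Denominator Σ(x_t−x̄)² = 253.7943
r_3 = -114.6110 / 253.7943 = -0.452

-0.452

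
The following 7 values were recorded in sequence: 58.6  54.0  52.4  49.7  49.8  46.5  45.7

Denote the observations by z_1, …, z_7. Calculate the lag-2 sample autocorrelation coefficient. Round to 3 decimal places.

0.143

Mean z̄ = (58.6 + 54.0 + 52.4 + 49.7 + 49.8 + 46.5 + 45.7)/7 = 50.9571
Deviations from mean: 7.6429, 3.0429, 1.4429, -1.2571, -1.1571, -4.4571, -5.2571
Numerator Σ_{t=1}^{5}(z_t−z̄)(z_{t+2}−z̄) = 17.2192
Denominator Σ(z_t−z̄)² = 120.1771
r_2 = 17.2192 / 120.1771 = 0.143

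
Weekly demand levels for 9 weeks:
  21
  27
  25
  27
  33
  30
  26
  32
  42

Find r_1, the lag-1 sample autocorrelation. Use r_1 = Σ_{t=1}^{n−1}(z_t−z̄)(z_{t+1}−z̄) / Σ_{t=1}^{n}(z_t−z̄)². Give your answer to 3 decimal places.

0.191

Mean z̄ = (21 + 27 + 25 + 27 + 33 + 30 + 26 + 32 + 42)/9 = 29.2222
Numerator Σ_{t=1}^{8}(z_t−z̄)(z_{t+1}−z̄) = 55.6173
Denominator Σ(z_t−z̄)² = 291.5556
r_1 = 55.6173 / 291.5556 = 0.191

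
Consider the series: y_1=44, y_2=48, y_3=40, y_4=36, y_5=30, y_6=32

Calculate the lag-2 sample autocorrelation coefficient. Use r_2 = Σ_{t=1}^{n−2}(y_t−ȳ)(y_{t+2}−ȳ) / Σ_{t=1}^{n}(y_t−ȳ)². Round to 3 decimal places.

Mean ȳ = (44 + 48 + 40 + 36 + 30 + 32)/6 = 38.3333
Σ(y_t−ȳ)(y_{t+2}−ȳ) = (9.4444) + (-22.5556) + (-13.8889) + (14.7778) = -12.2222
Denominator Σ(y_t−ȳ)² = 243.3333
r_2 = -12.2222 / 243.3333 = -0.050

-0.050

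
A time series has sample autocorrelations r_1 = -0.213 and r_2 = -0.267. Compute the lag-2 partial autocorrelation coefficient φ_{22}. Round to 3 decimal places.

-0.327

φ_{22} = (r_2 − r_1²) / (1 − r_1²)
r_1² = (-0.213)² = 0.045369
Numerator = -0.267 − 0.0454 = -0.3124; denominator = 1 − 0.0454 = 0.9546
φ_{22} = -0.3124 / 0.9546 = -0.327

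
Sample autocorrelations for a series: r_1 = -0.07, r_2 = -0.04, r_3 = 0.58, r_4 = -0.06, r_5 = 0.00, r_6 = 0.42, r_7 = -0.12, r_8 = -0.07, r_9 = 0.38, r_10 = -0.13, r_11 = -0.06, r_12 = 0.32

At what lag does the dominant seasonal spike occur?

3

The largest autocorrelation is r_3 = 0.58, with weaker echoes at lags 6 (0.42), 9 (0.38) and 12 (0.32); the remaining lags stay at or below 0.00.
The dominant spike at lag 3 indicates a seasonal period of 3.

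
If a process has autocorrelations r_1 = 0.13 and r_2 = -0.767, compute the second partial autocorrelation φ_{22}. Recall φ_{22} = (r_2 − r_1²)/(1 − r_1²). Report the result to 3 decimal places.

-0.797

φ_{22} = (r_2 − r_1²) / (1 − r_1²)
r_1² = (0.13)² = 0.0169
Numerator = -0.767 − 0.0169 = -0.7839; denominator = 1 − 0.0169 = 0.9831
φ_{22} = -0.7839 / 0.9831 = -0.797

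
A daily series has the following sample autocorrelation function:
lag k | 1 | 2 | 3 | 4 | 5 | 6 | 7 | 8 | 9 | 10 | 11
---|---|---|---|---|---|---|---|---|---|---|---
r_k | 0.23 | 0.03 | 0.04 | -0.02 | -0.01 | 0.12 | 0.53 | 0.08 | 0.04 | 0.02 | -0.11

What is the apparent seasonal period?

The largest autocorrelation is r_7 = 0.53; the remaining lags stay at or below 0.23. The elevated value at lag 1 (0.23), dropping to 0.03 at lag 2, reflects decaying short-term dependence rather than seasonality.
The dominant spike at lag 7 indicates a seasonal period of 7.

7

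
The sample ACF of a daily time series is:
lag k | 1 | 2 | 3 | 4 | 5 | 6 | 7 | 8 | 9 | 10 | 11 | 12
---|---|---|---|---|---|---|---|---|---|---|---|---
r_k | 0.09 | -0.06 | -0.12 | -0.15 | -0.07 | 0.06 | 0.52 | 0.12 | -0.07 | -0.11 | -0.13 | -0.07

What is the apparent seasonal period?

The largest autocorrelation is r_7 = 0.52; the remaining lags stay at or below 0.12.
The dominant spike at lag 7 indicates a seasonal period of 7.

7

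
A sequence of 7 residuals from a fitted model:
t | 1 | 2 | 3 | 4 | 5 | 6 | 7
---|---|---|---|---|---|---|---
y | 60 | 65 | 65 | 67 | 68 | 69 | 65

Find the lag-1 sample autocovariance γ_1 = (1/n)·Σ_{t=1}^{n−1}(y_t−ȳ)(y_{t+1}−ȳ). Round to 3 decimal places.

Mean ȳ = (60 + 65 + 65 + 67 + 68 + 69 + 65)/7 = 65.5714
Σ_{t=1}^{6}(y_t−ȳ)(y_{t+1}−ȳ) = 12.5306
γ_1 = 12.5306 / 7 = 1.790

1.790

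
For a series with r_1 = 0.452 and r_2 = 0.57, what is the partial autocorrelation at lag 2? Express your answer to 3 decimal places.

0.460

φ_{22} = (r_2 − r_1²) / (1 − r_1²)
r_1² = (0.452)² = 0.204304
Numerator = 0.57 − 0.2043 = 0.3657; denominator = 1 − 0.2043 = 0.7957
φ_{22} = 0.3657 / 0.7957 = 0.460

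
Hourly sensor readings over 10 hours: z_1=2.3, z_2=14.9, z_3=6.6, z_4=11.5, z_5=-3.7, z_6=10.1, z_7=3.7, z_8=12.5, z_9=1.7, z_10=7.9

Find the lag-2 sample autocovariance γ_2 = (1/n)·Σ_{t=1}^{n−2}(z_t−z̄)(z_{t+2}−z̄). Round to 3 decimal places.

13.001

Mean z̄ = (2.3 + 14.9 + 6.6 + 11.5 − 3.7 + 10.1 + 3.7 + 12.5 + 1.7 + 7.9)/10 = 6.7500
Σ_{t=1}^{8}(z_t−z̄)(z_{t+2}−z̄) = 130.0100
γ_2 = 130.0100 / 10 = 13.001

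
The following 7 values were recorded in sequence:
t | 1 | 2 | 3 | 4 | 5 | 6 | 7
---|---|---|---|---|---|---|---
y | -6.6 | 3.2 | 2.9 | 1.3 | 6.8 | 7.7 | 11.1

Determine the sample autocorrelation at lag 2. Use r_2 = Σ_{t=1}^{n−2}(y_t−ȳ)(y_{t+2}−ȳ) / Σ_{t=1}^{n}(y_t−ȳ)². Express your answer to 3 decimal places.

0.105

Mean ȳ = (-6.6 + 3.2 + 2.9 + 1.3 + 6.8 + 7.7 + 11.1)/7 = 3.7714
Deviations from mean: -10.3714, -0.5714, -0.8714, -2.4714, 3.0286, 3.9286, 7.3286
Numerator Σ_{t=1}^{5}(y_t−ȳ)(y_{t+2}−ȳ) = 20.2969
Denominator Σ(y_t−ȳ)² = 193.0743
r_2 = 20.2969 / 193.0743 = 0.105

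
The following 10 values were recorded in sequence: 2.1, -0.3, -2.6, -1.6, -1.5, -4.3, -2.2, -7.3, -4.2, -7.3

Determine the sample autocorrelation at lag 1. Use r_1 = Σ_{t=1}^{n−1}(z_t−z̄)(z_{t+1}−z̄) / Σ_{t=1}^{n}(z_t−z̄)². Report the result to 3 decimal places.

0.273

Mean z̄ = (2.1 − 0.3 − 2.6 − 1.6 − 1.5 − 4.3 − 2.2 − 7.3 − 4.2 − 7.3)/10 = -2.9200
Numerator Σ_{t=1}^{9}(z_t−z̄)(z_{t+1}−z̄) = 21.3936
Denominator Σ(z_t−z̄)² = 78.3560
r_1 = 21.3936 / 78.3560 = 0.273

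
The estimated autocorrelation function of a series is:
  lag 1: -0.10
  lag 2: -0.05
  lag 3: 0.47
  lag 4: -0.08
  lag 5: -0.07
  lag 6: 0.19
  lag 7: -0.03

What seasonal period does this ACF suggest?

The largest autocorrelation is r_3 = 0.47, with a weaker echo at lag 6 (0.19); the remaining lags stay at or below -0.03.
The dominant spike at lag 3 indicates a seasonal period of 3.

3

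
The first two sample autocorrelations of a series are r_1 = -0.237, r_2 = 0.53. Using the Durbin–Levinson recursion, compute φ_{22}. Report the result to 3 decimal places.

φ_{22} = (r_2 − r_1²) / (1 − r_1²)
r_1² = (-0.237)² = 0.056169
Numerator = 0.53 − 0.0562 = 0.4738; denominator = 1 − 0.0562 = 0.9438
φ_{22} = 0.4738 / 0.9438 = 0.502

0.502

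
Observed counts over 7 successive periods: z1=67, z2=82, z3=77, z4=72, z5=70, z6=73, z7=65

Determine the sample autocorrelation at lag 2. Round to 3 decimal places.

-0.108

Mean z̄ = (67 + 82 + 77 + 72 + 70 + 73 + 65)/7 = 72.2857
Σ(z_t−z̄)(z_{t+2}−z̄) = (-24.9184) + (-2.7755) + (-10.7755) + (-0.2041) + (16.6531) = -22.0204
Denominator Σ(z_t−z̄)² = 203.4286
r_2 = -22.0204 / 203.4286 = -0.108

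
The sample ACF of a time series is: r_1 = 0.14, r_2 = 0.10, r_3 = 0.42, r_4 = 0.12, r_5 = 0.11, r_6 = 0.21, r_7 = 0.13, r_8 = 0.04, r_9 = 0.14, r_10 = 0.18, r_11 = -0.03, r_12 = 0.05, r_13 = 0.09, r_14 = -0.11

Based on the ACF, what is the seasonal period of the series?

The largest autocorrelation is r_3 = 0.42, with a weaker echo at lag 6 (0.21); the remaining lags stay at or below 0.18.
The dominant spike at lag 3 indicates a seasonal period of 3.

3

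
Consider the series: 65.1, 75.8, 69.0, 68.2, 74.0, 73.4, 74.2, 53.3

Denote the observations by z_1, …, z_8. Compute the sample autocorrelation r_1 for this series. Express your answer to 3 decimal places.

-0.184

Mean z̄ = (65.1 + 75.8 + 69.0 + 68.2 + 74.0 + 73.4 + 74.2 + 53.3)/8 = 69.1250
Numerator Σ_{t=1}^{7}(z_t−z̄)(z_{t+1}−z̄) = -69.8706
Denominator Σ(z_t−z̄)² = 379.8550
r_1 = -69.8706 / 379.8550 = -0.184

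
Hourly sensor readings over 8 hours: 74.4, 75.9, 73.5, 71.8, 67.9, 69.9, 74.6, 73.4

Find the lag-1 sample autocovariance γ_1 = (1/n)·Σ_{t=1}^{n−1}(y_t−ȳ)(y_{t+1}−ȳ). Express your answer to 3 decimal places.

Mean ȳ = (74.4 + 75.9 + 73.5 + 71.8 + 67.9 + 69.9 + 74.6 + 73.4)/8 = 72.6750
Deviations: 1.7250, 3.2250, 0.8250, -0.8750, -4.7750, -2.7750, 1.9250, 0.7250
Σ_{t=1}^{7}(y_t−ȳ)(y_{t+1}−ȳ) = 20.9844
γ_1 = 20.9844 / 8 = 2.623

2.623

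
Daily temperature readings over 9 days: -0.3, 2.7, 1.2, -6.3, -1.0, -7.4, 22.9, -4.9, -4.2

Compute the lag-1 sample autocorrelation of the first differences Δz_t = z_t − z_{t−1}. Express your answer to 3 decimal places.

-0.617

First differences Δz: 3.0, -1.5, -7.5, 5.3, -6.4, 30.3, -27.8, 0.7
Mean of differences = -0.4875
Numerator Σ(Δz_t−Δz̄)(Δz_{t+1}−Δz̄) = -1126.5827
Denominator Σ(Δz_t−Δz̄)² = 1826.0688
r_1(Δz) = -1126.5827 / 1826.0688 = -0.617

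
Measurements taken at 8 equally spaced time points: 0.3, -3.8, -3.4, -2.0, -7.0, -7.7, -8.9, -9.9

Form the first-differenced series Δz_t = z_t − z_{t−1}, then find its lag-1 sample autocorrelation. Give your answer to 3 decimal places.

First differences Δz: -4.1, 0.4, 1.4, -5.0, -0.7, -1.2, -1.0
Mean of differences = -1.4571
Numerator Σ(Δz_t−Δz̄)(Δz_{t+1}−Δz̄) = -12.0947
Denominator Σ(Δz_t−Δz̄)² = 31.9971
r_1(Δz) = -12.0947 / 31.9971 = -0.378

-0.378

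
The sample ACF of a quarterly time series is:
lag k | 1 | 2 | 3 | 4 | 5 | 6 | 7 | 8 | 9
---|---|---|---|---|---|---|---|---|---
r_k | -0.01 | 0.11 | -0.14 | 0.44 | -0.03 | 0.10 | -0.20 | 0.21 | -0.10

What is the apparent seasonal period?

4

The largest autocorrelation is r_4 = 0.44, with a weaker echo at lag 8 (0.21); the remaining lags stay at or below 0.11.
The dominant spike at lag 4 indicates a seasonal period of 4.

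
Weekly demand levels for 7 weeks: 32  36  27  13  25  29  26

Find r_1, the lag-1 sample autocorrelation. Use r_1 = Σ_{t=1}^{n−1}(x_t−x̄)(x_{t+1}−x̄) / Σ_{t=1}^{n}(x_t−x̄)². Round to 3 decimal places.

0.213

Mean x̄ = (32 + 36 + 27 + 13 + 25 + 29 + 26)/7 = 26.8571
Deviations from mean: 5.1429, 9.1429, 0.1429, -13.8571, -1.8571, 2.1429, -0.8571
Σ(x_t−x̄)(x_{t+1}−x̄) = (47.0204) + (1.3061) + (-1.9796) + (25.7347) + (-3.9796) + (-1.8367) = 66.2653
Denominator Σ(x_t−x̄)² = 310.8571
r_1 = 66.2653 / 310.8571 = 0.213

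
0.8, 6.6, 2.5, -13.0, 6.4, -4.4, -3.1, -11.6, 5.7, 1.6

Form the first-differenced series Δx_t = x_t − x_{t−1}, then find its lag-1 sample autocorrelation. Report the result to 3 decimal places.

First differences Δx: 5.8, -4.1, -15.5, 19.4, -10.8, 1.3, -8.5, 17.3, -4.1
Mean of differences = 0.0889
Numerator Σ(Δx_t−Δx̄)(Δx_{t+1}−Δx̄) = -713.4479
Denominator Σ(Δx_t−Δx̄)² = 1173.6689
r_1(Δx) = -713.4479 / 1173.6689 = -0.608

-0.608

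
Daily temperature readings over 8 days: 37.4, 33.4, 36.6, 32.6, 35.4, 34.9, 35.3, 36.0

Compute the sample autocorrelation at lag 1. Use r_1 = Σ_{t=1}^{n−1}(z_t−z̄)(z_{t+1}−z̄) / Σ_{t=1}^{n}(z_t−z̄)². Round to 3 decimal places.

-0.606

Mean z̄ = (37.4 + 33.4 + 36.6 + 32.6 + 35.4 + 34.9 + 35.3 + 36.0)/8 = 35.2000
Σ(z_t−z̄)(z_{t+1}−z̄) = (-3.9600) + (-2.5200) + (-3.6400) + (-0.5200) + (-0.0600) + (-0.0300) + (0.0800) = -10.6500
Denominator Σ(z_t−z̄)² = 17.5800
r_1 = -10.6500 / 17.5800 = -0.606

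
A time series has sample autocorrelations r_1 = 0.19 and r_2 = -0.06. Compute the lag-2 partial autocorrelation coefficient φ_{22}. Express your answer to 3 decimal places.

φ_{22} = (r_2 − r_1²) / (1 − r_1²)
r_1² = (0.19)² = 0.0361
Numerator = -0.06 − 0.0361 = -0.0961; denominator = 1 − 0.0361 = 0.9639
φ_{22} = -0.0961 / 0.9639 = -0.100

-0.100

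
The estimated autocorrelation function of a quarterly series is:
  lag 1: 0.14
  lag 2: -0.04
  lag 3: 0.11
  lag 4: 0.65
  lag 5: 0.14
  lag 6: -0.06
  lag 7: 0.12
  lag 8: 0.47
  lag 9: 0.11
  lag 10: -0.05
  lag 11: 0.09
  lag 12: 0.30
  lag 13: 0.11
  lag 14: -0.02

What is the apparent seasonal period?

4

The largest autocorrelation is r_4 = 0.65, with weaker echoes at lags 8 (0.47) and 12 (0.30); the remaining lags stay at or below 0.14.
The dominant spike at lag 4 indicates a seasonal period of 4.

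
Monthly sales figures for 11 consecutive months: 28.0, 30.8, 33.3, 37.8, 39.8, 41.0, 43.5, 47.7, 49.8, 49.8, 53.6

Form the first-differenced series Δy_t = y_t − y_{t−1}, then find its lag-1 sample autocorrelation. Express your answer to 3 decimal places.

-0.190

First differences Δy: 2.8, 2.5, 4.5, 2.0, 1.2, 2.5, 4.2, 2.1, 0.0, 3.8
Mean of differences = 2.5600
Numerator Σ(Δy_t−Δȳ)(Δy_{t+1}−Δȳ) = -3.2236
Denominator Σ(Δy_t−Δȳ)² = 16.9840
r_1(Δy) = -3.2236 / 16.9840 = -0.190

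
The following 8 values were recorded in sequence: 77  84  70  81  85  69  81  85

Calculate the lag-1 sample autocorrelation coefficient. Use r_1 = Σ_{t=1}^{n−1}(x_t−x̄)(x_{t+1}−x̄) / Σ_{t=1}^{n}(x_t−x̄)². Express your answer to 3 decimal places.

Mean x̄ = (77 + 84 + 70 + 81 + 85 + 69 + 81 + 85)/8 = 79.0000
Deviations from mean: -2.0000, 5.0000, -9.0000, 2.0000, 6.0000, -10.0000, 2.0000, 6.0000
Numerator Σ_{t=1}^{7}(x_t−x̄)(x_{t+1}−x̄) = -129.0000
Denominator Σ(x_t−x̄)² = 290.0000
r_1 = -129.0000 / 290.0000 = -0.445

-0.445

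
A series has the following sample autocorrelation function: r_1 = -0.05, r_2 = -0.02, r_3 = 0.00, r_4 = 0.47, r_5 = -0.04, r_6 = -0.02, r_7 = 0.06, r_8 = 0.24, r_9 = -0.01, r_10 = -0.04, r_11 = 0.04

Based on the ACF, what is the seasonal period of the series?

4

The largest autocorrelation is r_4 = 0.47, with a weaker echo at lag 8 (0.24); the remaining lags stay at or below 0.06.
The dominant spike at lag 4 indicates a seasonal period of 4.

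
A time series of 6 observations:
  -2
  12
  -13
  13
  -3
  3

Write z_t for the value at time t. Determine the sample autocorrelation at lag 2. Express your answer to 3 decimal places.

0.522

Mean z̄ = (-2 + 12 − 13 + 13 − 3 + 3)/6 = 1.6667
Deviations from mean: -3.6667, 10.3333, -14.6667, 11.3333, -4.6667, 1.3333
Σ(z_t−z̄)(z_{t+2}−z̄) = (53.7778) + (117.1111) + (68.4444) + (15.1111) = 254.4444
Denominator Σ(z_t−z̄)² = 487.3333
r_2 = 254.4444 / 487.3333 = 0.522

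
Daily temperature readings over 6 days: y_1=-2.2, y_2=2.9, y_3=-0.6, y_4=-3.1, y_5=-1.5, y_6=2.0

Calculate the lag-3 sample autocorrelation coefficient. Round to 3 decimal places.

0.026

Mean ȳ = (-2.2 + 2.9 − 0.6 − 3.1 − 1.5 + 2.0)/6 = -0.4167
Deviations from mean: -1.7833, 3.3167, -0.1833, -2.6833, -1.0833, 2.4167
Numerator Σ_{t=1}^{3}(y_t−ȳ)(y_{t+3}−ȳ) = 0.7492
Denominator Σ(y_t−ȳ)² = 28.4283
r_3 = 0.7492 / 28.4283 = 0.026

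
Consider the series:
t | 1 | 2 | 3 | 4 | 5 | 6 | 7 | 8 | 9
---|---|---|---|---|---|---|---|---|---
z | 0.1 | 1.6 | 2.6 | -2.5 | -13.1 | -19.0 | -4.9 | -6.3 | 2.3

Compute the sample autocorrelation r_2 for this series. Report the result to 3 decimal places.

Mean z̄ = (0.1 + 1.6 + 2.6 − 2.5 − 13.1 − 19.0 − 4.9 − 6.3 + 2.3)/9 = -4.3556
Σ(z_t−z̄)(z_{t+2}−z̄) = (30.9909) + (11.0509) + (-60.8225) + (-27.1736) + (4.7609) + (28.4753) + (-3.6236) = -16.3417
Denominator Σ(z_t−z̄)² = 446.4422
r_2 = -16.3417 / 446.4422 = -0.037

-0.037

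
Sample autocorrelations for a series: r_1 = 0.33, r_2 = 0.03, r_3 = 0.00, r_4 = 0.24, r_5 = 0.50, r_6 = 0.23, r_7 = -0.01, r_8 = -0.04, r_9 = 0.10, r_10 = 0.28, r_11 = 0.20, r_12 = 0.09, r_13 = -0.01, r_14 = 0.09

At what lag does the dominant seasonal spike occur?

The largest autocorrelation is r_5 = 0.50; the remaining lags stay at or below 0.33. The elevated value at lag 1 (0.33), dropping to 0.03 at lag 2, reflects decaying short-term dependence rather than seasonality.
The dominant spike at lag 5 indicates a seasonal period of 5.

5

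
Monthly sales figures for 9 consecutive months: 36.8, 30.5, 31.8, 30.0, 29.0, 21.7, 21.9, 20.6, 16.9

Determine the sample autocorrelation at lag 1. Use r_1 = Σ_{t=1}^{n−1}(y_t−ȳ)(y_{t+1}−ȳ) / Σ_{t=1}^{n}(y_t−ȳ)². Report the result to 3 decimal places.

0.540

Mean ȳ = (36.8 + 30.5 + 31.8 + 30.0 + 29.0 + 21.7 + 21.9 + 20.6 + 16.9)/9 = 26.5778
Numerator Σ_{t=1}^{8}(y_t−ȳ)(y_{t+1}−ȳ) = 183.5540
Denominator Σ(y_t−ȳ)² = 339.7956
r_1 = 183.5540 / 339.7956 = 0.540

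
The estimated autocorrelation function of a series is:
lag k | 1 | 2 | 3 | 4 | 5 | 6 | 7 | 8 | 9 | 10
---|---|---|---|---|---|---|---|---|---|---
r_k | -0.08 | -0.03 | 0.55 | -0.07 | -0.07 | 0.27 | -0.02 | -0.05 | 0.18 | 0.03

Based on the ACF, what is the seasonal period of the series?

The largest autocorrelation is r_3 = 0.55, with weaker echoes at lags 6 (0.27) and 9 (0.18); the remaining lags stay at or below 0.03.
The dominant spike at lag 3 indicates a seasonal period of 3.

3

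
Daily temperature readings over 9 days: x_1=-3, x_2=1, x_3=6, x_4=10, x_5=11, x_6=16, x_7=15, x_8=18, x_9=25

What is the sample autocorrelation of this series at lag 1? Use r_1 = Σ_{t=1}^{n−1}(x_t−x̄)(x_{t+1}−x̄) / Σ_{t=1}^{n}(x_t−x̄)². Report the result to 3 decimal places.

Mean x̄ = (-3 + 1 + 6 + 10 + 11 + 16 + 15 + 18 + 25)/9 = 11.0000
Numerator Σ_{t=1}^{8}(x_t−x̄)(x_{t+1}−x̄) = 341.0000
Denominator Σ(x_t−x̄)² = 608.0000
r_1 = 341.0000 / 608.0000 = 0.561

0.561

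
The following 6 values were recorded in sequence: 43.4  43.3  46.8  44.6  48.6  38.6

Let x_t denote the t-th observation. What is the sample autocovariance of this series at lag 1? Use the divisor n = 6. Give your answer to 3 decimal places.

Mean x̄ = (43.4 + 43.3 + 46.8 + 44.6 + 48.6 + 38.6)/6 = 44.2167
Σ_{t=1}^{5}(x_t−x̄)(x_{t+1}−x̄) = -23.5686
γ_1 = -23.5686 / 6 = -3.928

-3.928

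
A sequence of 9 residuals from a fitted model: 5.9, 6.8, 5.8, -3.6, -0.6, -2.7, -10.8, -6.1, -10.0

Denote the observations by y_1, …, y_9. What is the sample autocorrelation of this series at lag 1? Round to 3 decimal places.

0.541

Mean ȳ = (5.9 + 6.8 + 5.8 − 3.6 − 0.6 − 2.7 − 10.8 − 6.1 − 10.0)/9 = -1.7000
Numerator Σ_{t=1}^{8}(y_t−ȳ)(y_{t+1}−ȳ) = 196.5700
Denominator Σ(y_t−ȳ)² = 363.1400
r_1 = 196.5700 / 363.1400 = 0.541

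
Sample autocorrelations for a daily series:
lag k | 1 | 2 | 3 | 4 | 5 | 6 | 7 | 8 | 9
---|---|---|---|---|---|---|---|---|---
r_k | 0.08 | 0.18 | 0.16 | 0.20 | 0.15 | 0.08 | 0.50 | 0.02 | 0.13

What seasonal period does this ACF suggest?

The largest autocorrelation is r_7 = 0.50; the remaining lags stay at or below 0.20.
The dominant spike at lag 7 indicates a seasonal period of 7.

7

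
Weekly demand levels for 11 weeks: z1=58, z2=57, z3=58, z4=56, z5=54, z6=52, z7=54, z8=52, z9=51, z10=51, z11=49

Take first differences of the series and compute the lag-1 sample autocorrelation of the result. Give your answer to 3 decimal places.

First differences Δz: -1, 1, -2, -2, -2, 2, -2, -1, 0, -2
Mean of differences = -0.9000
Numerator Σ(Δz_t−Δz̄)(Δz_{t+1}−Δz̄) = -7.2100
Denominator Σ(Δz_t−Δz̄)² = 18.9000
r_1(Δz) = -7.2100 / 18.9000 = -0.381

-0.381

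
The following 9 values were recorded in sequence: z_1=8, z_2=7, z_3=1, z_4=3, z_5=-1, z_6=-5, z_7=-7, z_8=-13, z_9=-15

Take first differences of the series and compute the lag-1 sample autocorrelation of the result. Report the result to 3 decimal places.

First differences Δz: -1, -6, 2, -4, -4, -2, -6, -2
Mean of differences = -2.8750
Numerator Σ(Δz_t−Δz̄)(Δz_{t+1}−Δz̄) = -31.7656
Denominator Σ(Δz_t−Δz̄)² = 50.8750
r_1(Δz) = -31.7656 / 50.8750 = -0.624

-0.624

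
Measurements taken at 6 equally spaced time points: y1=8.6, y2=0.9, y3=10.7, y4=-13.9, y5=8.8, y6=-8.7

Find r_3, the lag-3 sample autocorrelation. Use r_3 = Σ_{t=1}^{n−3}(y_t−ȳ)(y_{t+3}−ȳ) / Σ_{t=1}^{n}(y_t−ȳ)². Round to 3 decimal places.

-0.394

Mean ȳ = (8.6 + 0.9 + 10.7 − 13.9 + 8.8 − 8.7)/6 = 1.0667
Deviations from mean: 7.5333, -0.1667, 9.6333, -14.9667, 7.7333, -9.7667
Σ(y_t−ȳ)(y_{t+3}−ȳ) = (-112.7489) + (-1.2889) + (-94.0856) = -208.1233
Denominator Σ(y_t−ȳ)² = 528.7733
r_3 = -208.1233 / 528.7733 = -0.394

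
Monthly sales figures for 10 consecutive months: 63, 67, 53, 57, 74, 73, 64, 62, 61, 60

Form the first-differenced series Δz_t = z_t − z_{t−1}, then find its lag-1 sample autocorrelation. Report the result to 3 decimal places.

-0.055

First differences Δz: 4, -14, 4, 17, -1, -9, -2, -1, -1
Mean of differences = -0.3333
Numerator Σ(Δz_t−Δz̄)(Δz_{t+1}−Δz̄) = -33.1111
Denominator Σ(Δz_t−Δz̄)² = 604.0000
r_1(Δz) = -33.1111 / 604.0000 = -0.055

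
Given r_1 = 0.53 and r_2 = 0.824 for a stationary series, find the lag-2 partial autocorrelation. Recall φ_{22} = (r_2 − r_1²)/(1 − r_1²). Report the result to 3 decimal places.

φ_{22} = (r_2 − r_1²) / (1 − r_1²)
r_1² = (0.53)² = 0.2809
Numerator = 0.824 − 0.2809 = 0.5431; denominator = 1 − 0.2809 = 0.7191
φ_{22} = 0.5431 / 0.7191 = 0.755

0.755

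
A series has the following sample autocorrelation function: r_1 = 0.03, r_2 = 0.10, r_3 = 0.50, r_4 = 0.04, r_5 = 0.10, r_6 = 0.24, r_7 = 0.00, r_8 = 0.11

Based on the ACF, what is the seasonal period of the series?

3

The largest autocorrelation is r_3 = 0.50, with a weaker echo at lag 6 (0.24); the remaining lags stay at or below 0.11.
The dominant spike at lag 3 indicates a seasonal period of 3.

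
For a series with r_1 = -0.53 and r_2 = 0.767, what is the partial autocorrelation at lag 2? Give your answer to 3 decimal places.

φ_{22} = (r_2 − r_1²) / (1 − r_1²)
r_1² = (-0.53)² = 0.2809
Numerator = 0.767 − 0.2809 = 0.4861; denominator = 1 − 0.2809 = 0.7191
φ_{22} = 0.4861 / 0.7191 = 0.676

0.676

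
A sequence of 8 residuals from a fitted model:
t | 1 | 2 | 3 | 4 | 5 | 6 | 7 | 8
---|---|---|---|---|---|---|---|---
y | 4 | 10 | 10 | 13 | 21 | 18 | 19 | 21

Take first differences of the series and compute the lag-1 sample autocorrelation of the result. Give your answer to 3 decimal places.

First differences Δy: 6, 0, 3, 8, -3, 1, 2
Mean of differences = 2.4286
Numerator Σ(Δy_t−Δȳ)(Δy_{t+1}−Δȳ) = -28.7551
Denominator Σ(Δy_t−Δȳ)² = 81.7143
r_1(Δy) = -28.7551 / 81.7143 = -0.352

-0.352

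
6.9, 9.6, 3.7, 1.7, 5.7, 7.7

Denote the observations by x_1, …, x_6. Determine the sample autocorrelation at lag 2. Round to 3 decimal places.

Mean x̄ = (6.9 + 9.6 + 3.7 + 1.7 + 5.7 + 7.7)/6 = 5.8833
Deviations from mean: 1.0167, 3.7167, -2.1833, -4.1833, -0.1833, 1.8167
Σ(x_t−x̄)(x_{t+2}−x̄) = (-2.2197) + (-15.5481) + (0.4003) + (-7.5997) = -24.9672
Denominator Σ(x_t−x̄)² = 40.4483
r_2 = -24.9672 / 40.4483 = -0.617

-0.617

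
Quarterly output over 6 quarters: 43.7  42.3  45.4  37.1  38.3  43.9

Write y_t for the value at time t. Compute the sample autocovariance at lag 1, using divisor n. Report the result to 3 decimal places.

-0.856

Mean ȳ = (43.7 + 42.3 + 45.4 + 37.1 + 38.3 + 43.9)/6 = 41.7833
Σ_{t=1}^{5}(y_t−ȳ)(y_{t+1}−ȳ) = -5.1386
γ_1 = -5.1386 / 6 = -0.856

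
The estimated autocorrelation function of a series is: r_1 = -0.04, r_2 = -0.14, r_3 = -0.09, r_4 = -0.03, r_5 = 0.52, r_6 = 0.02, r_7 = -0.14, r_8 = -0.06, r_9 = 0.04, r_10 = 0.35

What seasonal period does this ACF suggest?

5

The largest autocorrelation is r_5 = 0.52, with a weaker echo at lag 10 (0.35); the remaining lags stay at or below 0.04.
The dominant spike at lag 5 indicates a seasonal period of 5.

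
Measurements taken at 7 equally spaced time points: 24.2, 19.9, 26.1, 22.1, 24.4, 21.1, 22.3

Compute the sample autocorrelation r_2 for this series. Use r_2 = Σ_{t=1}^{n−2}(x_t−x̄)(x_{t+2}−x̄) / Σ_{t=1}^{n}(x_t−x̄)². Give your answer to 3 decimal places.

Mean x̄ = (24.2 + 19.9 + 26.1 + 22.1 + 24.4 + 21.1 + 22.3)/7 = 22.8714
Deviations from mean: 1.3286, -2.9714, 3.2286, -0.7714, 1.5286, -1.7714, -0.5714
Numerator Σ_{t=1}^{5}(x_t−x̄)(x_{t+2}−x̄) = 12.0098
Denominator Σ(x_t−x̄)² = 27.4143
r_2 = 12.0098 / 27.4143 = 0.438

0.438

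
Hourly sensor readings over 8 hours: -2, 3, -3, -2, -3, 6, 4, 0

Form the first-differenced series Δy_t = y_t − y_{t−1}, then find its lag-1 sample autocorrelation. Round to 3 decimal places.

-0.345

First differences Δy: 5, -6, 1, -1, 9, -2, -4
Mean of differences = 0.2857
Numerator Σ(Δy_t−Δȳ)(Δy_{t+1}−Δȳ) = -56.3673
Denominator Σ(Δy_t−Δȳ)² = 163.4286
r_1(Δy) = -56.3673 / 163.4286 = -0.345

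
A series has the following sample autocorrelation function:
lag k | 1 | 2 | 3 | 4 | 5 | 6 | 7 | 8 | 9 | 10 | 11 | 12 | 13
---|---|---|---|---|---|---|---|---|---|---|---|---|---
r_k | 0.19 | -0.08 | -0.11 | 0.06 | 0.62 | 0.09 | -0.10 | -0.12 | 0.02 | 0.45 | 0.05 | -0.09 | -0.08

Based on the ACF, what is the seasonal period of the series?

The largest autocorrelation is r_5 = 0.62, with a weaker echo at lag 10 (0.45); the remaining lags stay at or below 0.19.
The dominant spike at lag 5 indicates a seasonal period of 5.

5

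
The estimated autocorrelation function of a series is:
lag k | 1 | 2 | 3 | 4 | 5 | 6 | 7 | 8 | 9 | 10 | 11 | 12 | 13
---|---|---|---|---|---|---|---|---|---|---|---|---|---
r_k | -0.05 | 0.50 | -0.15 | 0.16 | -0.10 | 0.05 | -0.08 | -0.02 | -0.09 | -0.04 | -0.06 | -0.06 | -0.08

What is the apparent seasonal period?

2

The largest autocorrelation is r_2 = 0.50, with a weaker echo at lag 4 (0.16); the remaining lags stay at or below 0.05.
The dominant spike at lag 2 indicates a seasonal period of 2.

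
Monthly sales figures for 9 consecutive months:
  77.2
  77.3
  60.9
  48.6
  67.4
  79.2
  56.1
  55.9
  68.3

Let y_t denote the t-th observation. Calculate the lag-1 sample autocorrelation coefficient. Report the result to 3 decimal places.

0.096

Mean ȳ = (77.2 + 77.3 + 60.9 + 48.6 + 67.4 + 79.2 + 56.1 + 55.9 + 68.3)/9 = 65.6556
Numerator Σ_{t=1}^{8}(y_t−ȳ)(y_{t+1}−ȳ) = 92.0336
Denominator Σ(y_t−ȳ)² = 962.3422
r_1 = 92.0336 / 962.3422 = 0.096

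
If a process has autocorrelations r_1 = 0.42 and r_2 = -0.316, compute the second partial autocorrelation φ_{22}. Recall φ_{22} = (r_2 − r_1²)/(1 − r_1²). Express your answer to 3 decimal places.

-0.598

φ_{22} = (r_2 − r_1²) / (1 − r_1²)
r_1² = (0.42)² = 0.1764
Numerator = -0.316 − 0.1764 = -0.4924; denominator = 1 − 0.1764 = 0.8236
φ_{22} = -0.4924 / 0.8236 = -0.598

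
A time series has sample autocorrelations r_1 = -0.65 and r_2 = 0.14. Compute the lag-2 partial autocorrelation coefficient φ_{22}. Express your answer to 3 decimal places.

-0.489

φ_{22} = (r_2 − r_1²) / (1 − r_1²)
r_1² = (-0.65)² = 0.4225
Numerator = 0.14 − 0.4225 = -0.2825; denominator = 1 − 0.4225 = 0.5775
φ_{22} = -0.2825 / 0.5775 = -0.489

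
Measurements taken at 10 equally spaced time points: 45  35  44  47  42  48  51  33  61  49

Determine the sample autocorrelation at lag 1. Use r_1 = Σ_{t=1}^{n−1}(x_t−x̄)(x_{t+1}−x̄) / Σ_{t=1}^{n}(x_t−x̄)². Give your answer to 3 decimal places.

Mean x̄ = (45 + 35 + 44 + 47 + 42 + 48 + 51 + 33 + 61 + 49)/10 = 45.5000
Numerator Σ_{t=1}^{9}(x_t−x̄)(x_{t+1}−x̄) = -189.7500
Denominator Σ(x_t−x̄)² = 572.5000
r_1 = -189.7500 / 572.5000 = -0.331

-0.331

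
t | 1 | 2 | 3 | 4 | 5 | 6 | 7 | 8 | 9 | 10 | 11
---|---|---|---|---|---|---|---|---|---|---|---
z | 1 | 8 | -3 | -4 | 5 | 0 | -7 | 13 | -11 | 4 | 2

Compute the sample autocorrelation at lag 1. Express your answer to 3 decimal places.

-0.637

Mean z̄ = (1 + 8 − 3 − 4 + 5 + 0 − 7 + 13 − 11 + 4 + 2)/11 = 0.7273
Numerator Σ_{t=1}^{10}(z_t−z̄)(z_{t+1}−z̄) = -298.1653
Denominator Σ(z_t−z̄)² = 468.1818
r_1 = -298.1653 / 468.1818 = -0.637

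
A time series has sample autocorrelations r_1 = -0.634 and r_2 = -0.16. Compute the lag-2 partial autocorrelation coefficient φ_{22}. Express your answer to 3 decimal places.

φ_{22} = (r_2 − r_1²) / (1 − r_1²)
r_1² = (-0.634)² = 0.401956
Numerator = -0.16 − 0.4020 = -0.5620; denominator = 1 − 0.4020 = 0.5980
φ_{22} = -0.5620 / 0.5980 = -0.940

-0.940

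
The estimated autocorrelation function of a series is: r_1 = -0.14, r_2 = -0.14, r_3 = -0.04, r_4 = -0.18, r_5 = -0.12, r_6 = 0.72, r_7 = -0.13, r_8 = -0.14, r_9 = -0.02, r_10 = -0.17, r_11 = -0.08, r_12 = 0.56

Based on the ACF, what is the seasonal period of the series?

The largest autocorrelation is r_6 = 0.72, with a weaker echo at lag 12 (0.56); the remaining lags stay at or below -0.02.
The dominant spike at lag 6 indicates a seasonal period of 6.

6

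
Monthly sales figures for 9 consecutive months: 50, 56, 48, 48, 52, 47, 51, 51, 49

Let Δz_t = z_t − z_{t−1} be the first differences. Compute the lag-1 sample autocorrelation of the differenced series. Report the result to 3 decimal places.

-0.551

First differences Δz: 6, -8, 0, 4, -5, 4, 0, -2
Mean of differences = -0.1250
Numerator Σ(Δz_t−Δz̄)(Δz_{t+1}−Δz̄) = -88.6406
Denominator Σ(Δz_t−Δz̄)² = 160.8750
r_1(Δz) = -88.6406 / 160.8750 = -0.551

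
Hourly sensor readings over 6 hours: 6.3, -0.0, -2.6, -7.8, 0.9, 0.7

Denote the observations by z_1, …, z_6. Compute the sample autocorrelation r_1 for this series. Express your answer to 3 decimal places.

Mean z̄ = (6.3 − 0.0 − 2.6 − 7.8 + 0.9 + 0.7)/6 = -0.4167
Σ(z_t−z̄)(z_{t+1}−z̄) = (2.7986) + (-0.9097) + (16.1203) + (-9.7214) + (1.4703) = 9.7581
Denominator Σ(z_t−z̄)² = 107.5483
r_1 = 9.7581 / 107.5483 = 0.091

0.091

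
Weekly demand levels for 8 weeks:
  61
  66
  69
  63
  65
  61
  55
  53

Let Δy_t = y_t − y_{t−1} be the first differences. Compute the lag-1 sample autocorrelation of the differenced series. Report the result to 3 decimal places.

First differences Δy: 5, 3, -6, 2, -4, -6, -2
Mean of differences = -1.1429
Numerator Σ(Δy_t−Δȳ)(Δy_{t+1}−Δȳ) = -0.8776
Denominator Σ(Δy_t−Δȳ)² = 120.8571
r_1(Δy) = -0.8776 / 120.8571 = -0.007

-0.007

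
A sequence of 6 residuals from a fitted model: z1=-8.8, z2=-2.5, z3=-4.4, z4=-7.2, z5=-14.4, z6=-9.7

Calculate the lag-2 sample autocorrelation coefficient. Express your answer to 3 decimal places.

Mean z̄ = (-8.8 − 2.5 − 4.4 − 7.2 − 14.4 − 9.7)/6 = -7.8333
Σ(z_t−z̄)(z_{t+2}−z̄) = (-3.3189) + (3.3778) + (-22.5456) + (-1.1822) = -23.6689
Denominator Σ(z_t−z̄)² = 88.1733
r_2 = -23.6689 / 88.1733 = -0.268

-0.268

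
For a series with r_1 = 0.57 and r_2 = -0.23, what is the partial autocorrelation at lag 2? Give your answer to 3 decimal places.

φ_{22} = (r_2 − r_1²) / (1 − r_1²)
r_1² = (0.57)² = 0.3249
Numerator = -0.23 − 0.3249 = -0.5549; denominator = 1 − 0.3249 = 0.6751
φ_{22} = -0.5549 / 0.6751 = -0.822

-0.822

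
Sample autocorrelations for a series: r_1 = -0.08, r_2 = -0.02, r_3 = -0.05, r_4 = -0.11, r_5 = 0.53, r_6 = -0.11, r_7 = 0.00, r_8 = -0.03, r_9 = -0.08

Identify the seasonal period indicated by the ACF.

The largest autocorrelation is r_5 = 0.53; the remaining lags stay at or below 0.00.
The dominant spike at lag 5 indicates a seasonal period of 5.

5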